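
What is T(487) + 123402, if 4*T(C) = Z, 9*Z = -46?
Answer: 2221213/18 ≈ 1.2340e+5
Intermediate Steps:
Z = -46/9 (Z = (⅑)*(-46) = -46/9 ≈ -5.1111)
T(C) = -23/18 (T(C) = (¼)*(-46/9) = -23/18)
T(487) + 123402 = -23/18 + 123402 = 2221213/18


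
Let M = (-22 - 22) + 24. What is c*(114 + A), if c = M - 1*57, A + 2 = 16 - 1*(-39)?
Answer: -12859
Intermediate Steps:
A = 53 (A = -2 + (16 - 1*(-39)) = -2 + (16 + 39) = -2 + 55 = 53)
M = -20 (M = -44 + 24 = -20)
c = -77 (c = -20 - 1*57 = -20 - 57 = -77)
c*(114 + A) = -77*(114 + 53) = -77*167 = -12859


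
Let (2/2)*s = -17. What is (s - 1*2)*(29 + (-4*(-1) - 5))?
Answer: -532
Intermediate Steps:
s = -17
(s - 1*2)*(29 + (-4*(-1) - 5)) = (-17 - 1*2)*(29 + (-4*(-1) - 5)) = (-17 - 2)*(29 + (4 - 5)) = -19*(29 - 1) = -19*28 = -532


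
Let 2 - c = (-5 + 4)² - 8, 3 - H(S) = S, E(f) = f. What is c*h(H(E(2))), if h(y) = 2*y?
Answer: 18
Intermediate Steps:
H(S) = 3 - S
c = 9 (c = 2 - ((-5 + 4)² - 8) = 2 - ((-1)² - 8) = 2 - (1 - 8) = 2 - 1*(-7) = 2 + 7 = 9)
c*h(H(E(2))) = 9*(2*(3 - 1*2)) = 9*(2*(3 - 2)) = 9*(2*1) = 9*2 = 18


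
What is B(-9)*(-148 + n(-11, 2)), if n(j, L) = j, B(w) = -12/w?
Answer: -212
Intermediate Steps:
B(-9)*(-148 + n(-11, 2)) = (-12/(-9))*(-148 - 11) = -12*(-⅑)*(-159) = (4/3)*(-159) = -212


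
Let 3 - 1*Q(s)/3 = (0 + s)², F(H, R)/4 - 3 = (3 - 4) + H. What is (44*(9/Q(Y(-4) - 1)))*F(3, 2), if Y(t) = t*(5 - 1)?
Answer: -120/13 ≈ -9.2308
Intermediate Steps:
Y(t) = 4*t (Y(t) = t*4 = 4*t)
F(H, R) = 8 + 4*H (F(H, R) = 12 + 4*((3 - 4) + H) = 12 + 4*(-1 + H) = 12 + (-4 + 4*H) = 8 + 4*H)
Q(s) = 9 - 3*s² (Q(s) = 9 - 3*(0 + s)² = 9 - 3*s²)
(44*(9/Q(Y(-4) - 1)))*F(3, 2) = (44*(9/(9 - 3*(4*(-4) - 1)²)))*(8 + 4*3) = (44*(9/(9 - 3*(-16 - 1)²)))*(8 + 12) = (44*(9/(9 - 3*(-17)²)))*20 = (44*(9/(9 - 3*289)))*20 = (44*(9/(9 - 867)))*20 = (44*(9/(-858)))*20 = (44*(9*(-1/858)))*20 = (44*(-3/286))*20 = -6/13*20 = -120/13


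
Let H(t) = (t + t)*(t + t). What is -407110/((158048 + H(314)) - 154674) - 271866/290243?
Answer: -113148852079/57723237597 ≈ -1.9602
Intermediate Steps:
H(t) = 4*t**2 (H(t) = (2*t)*(2*t) = 4*t**2)
-407110/((158048 + H(314)) - 154674) - 271866/290243 = -407110/((158048 + 4*314**2) - 154674) - 271866/290243 = -407110/((158048 + 4*98596) - 154674) - 271866*1/290243 = -407110/((158048 + 394384) - 154674) - 271866/290243 = -407110/(552432 - 154674) - 271866/290243 = -407110/397758 - 271866/290243 = -407110*1/397758 - 271866/290243 = -203555/198879 - 271866/290243 = -113148852079/57723237597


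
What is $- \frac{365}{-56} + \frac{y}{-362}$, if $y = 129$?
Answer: $\frac{62453}{10136} \approx 6.1615$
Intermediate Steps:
$- \frac{365}{-56} + \frac{y}{-362} = - \frac{365}{-56} + \frac{129}{-362} = \left(-365\right) \left(- \frac{1}{56}\right) + 129 \left(- \frac{1}{362}\right) = \frac{365}{56} - \frac{129}{362} = \frac{62453}{10136}$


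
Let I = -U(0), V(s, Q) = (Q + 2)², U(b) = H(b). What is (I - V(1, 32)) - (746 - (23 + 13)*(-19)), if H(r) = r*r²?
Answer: -2586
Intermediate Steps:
H(r) = r³
U(b) = b³
V(s, Q) = (2 + Q)²
I = 0 (I = -1*0³ = -1*0 = 0)
(I - V(1, 32)) - (746 - (23 + 13)*(-19)) = (0 - (2 + 32)²) - (746 - (23 + 13)*(-19)) = (0 - 1*34²) - (746 - 36*(-19)) = (0 - 1*1156) - (746 - 1*(-684)) = (0 - 1156) - (746 + 684) = -1156 - 1*1430 = -1156 - 1430 = -2586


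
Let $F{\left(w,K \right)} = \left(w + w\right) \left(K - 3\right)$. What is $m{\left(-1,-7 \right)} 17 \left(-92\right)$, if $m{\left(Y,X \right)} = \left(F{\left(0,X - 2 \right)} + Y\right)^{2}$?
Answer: $-1564$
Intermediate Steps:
$F{\left(w,K \right)} = 2 w \left(-3 + K\right)$
$m{\left(Y,X \right)} = Y^{2}$ ($m{\left(Y,X \right)} = \left(2 \cdot 0 \left(-3 + \left(X - 2\right)\right) + Y\right)^{2} = \left(2 \cdot 0 \left(-3 + \left(-2 + X\right)\right) + Y\right)^{2} = \left(2 \cdot 0 \left(-5 + X\right) + Y\right)^{2} = \left(0 + Y\right)^{2} = Y^{2}$)
$m{\left(-1,-7 \right)} 17 \left(-92\right) = \left(-1\right)^{2} \cdot 17 \left(-92\right) = 1 \cdot 17 \left(-92\right) = 17 \left(-92\right) = -1564$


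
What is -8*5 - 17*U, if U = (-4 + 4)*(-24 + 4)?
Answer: -40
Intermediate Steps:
U = 0 (U = 0*(-20) = 0)
-8*5 - 17*U = -8*5 - 17*0 = -40 + 0 = -40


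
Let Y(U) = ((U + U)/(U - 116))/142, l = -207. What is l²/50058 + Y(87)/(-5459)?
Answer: 1990645/2325534 ≈ 0.85600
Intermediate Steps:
Y(U) = U/(71*(-116 + U)) (Y(U) = ((2*U)/(-116 + U))*(1/142) = (2*U/(-116 + U))*(1/142) = U/(71*(-116 + U)))
l²/50058 + Y(87)/(-5459) = (-207)²/50058 + ((1/71)*87/(-116 + 87))/(-5459) = 42849*(1/50058) + ((1/71)*87/(-29))*(-1/5459) = 529/618 + ((1/71)*87*(-1/29))*(-1/5459) = 529/618 - 3/71*(-1/5459) = 529/618 + 3/387589 = 1990645/2325534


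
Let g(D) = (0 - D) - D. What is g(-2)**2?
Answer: 16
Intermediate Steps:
g(D) = -2*D (g(D) = -D - D = -2*D)
g(-2)**2 = (-2*(-2))**2 = 4**2 = 16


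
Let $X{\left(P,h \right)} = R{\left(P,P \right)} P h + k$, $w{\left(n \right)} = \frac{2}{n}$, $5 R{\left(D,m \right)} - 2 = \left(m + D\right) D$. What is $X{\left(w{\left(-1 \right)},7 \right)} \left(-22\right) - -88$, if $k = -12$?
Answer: $968$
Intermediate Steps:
$R{\left(D,m \right)} = \frac{2}{5} + \frac{D \left(D + m\right)}{5}$ ($R{\left(D,m \right)} = \frac{2}{5} + \frac{\left(m + D\right) D}{5} = \frac{2}{5} + \frac{\left(D + m\right) D}{5} = \frac{2}{5} + \frac{D \left(D + m\right)}{5}$)
$X{\left(P,h \right)} = -12 + P h \left(\frac{2}{5} + \frac{2 P^{2}}{5}\right)$ ($X{\left(P,h \right)} = \left(\frac{2}{5} + \frac{P^{2}}{5} + \frac{P P}{5}\right) P h - 12 = \left(\frac{2}{5} + \frac{P^{2}}{5} + \frac{P^{2}}{5}\right) P h - 12 = \left(\frac{2}{5} + \frac{2 P^{2}}{5}\right) P h - 12 = P \left(\frac{2}{5} + \frac{2 P^{2}}{5}\right) h - 12 = P h \left(\frac{2}{5} + \frac{2 P^{2}}{5}\right) - 12 = -12 + P h \left(\frac{2}{5} + \frac{2 P^{2}}{5}\right)$)
$X{\left(w{\left(-1 \right)},7 \right)} \left(-22\right) - -88 = \left(-12 + \frac{2}{5} \frac{2}{-1} \cdot 7 \left(1 + \left(\frac{2}{-1}\right)^{2}\right)\right) \left(-22\right) - -88 = \left(-12 + \frac{2}{5} \cdot 2 \left(-1\right) 7 \left(1 + \left(2 \left(-1\right)\right)^{2}\right)\right) \left(-22\right) + 88 = \left(-12 + \frac{2}{5} \left(-2\right) 7 \left(1 + \left(-2\right)^{2}\right)\right) \left(-22\right) + 88 = \left(-12 + \frac{2}{5} \left(-2\right) 7 \left(1 + 4\right)\right) \left(-22\right) + 88 = \left(-12 + \frac{2}{5} \left(-2\right) 7 \cdot 5\right) \left(-22\right) + 88 = \left(-12 - 28\right) \left(-22\right) + 88 = \left(-40\right) \left(-22\right) + 88 = 880 + 88 = 968$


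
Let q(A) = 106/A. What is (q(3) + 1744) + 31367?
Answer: 99439/3 ≈ 33146.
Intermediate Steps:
(q(3) + 1744) + 31367 = (106/3 + 1744) + 31367 = 5338/3 + 31367 = 99439/3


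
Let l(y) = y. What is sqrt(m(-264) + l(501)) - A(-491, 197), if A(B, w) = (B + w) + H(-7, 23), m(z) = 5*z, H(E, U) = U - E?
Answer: 264 + 3*I*sqrt(91) ≈ 264.0 + 28.618*I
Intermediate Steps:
A(B, w) = 30 + B + w (A(B, w) = (B + w) + (23 - 1*(-7)) = (B + w) + (23 + 7) = (B + w) + 30 = 30 + B + w)
sqrt(m(-264) + l(501)) - A(-491, 197) = sqrt(5*(-264) + 501) - (30 - 491 + 197) = sqrt(-1320 + 501) - 1*(-264) = sqrt(-819) + 264 = 3*I*sqrt(91) + 264 = 264 + 3*I*sqrt(91)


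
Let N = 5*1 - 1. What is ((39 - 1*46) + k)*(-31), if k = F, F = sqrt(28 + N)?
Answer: 217 - 124*sqrt(2) ≈ 41.638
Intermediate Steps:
N = 4 (N = 5 - 1 = 4)
F = 4*sqrt(2) (F = sqrt(28 + 4) = sqrt(32) = 4*sqrt(2) ≈ 5.6569)
k = 4*sqrt(2) ≈ 5.6569
((39 - 1*46) + k)*(-31) = ((39 - 1*46) + 4*sqrt(2))*(-31) = ((39 - 46) + 4*sqrt(2))*(-31) = (-7 + 4*sqrt(2))*(-31) = 217 - 124*sqrt(2)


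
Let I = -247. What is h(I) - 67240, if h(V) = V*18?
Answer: -71686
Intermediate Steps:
h(V) = 18*V
h(I) - 67240 = 18*(-247) - 67240 = -4446 - 67240 = -71686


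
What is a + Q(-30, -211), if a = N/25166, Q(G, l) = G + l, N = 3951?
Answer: -6061055/25166 ≈ -240.84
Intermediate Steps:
a = 3951/25166 ≈ 0.15700
a + Q(-30, -211) = 3951/25166 + (-30 - 211) = 3951/25166 - 241 = -6061055/25166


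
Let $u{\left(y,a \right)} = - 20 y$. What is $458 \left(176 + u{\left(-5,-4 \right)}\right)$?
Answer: $126408$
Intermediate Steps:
$458 \left(176 + u{\left(-5,-4 \right)}\right) = 458 \left(176 - -100\right) = 458 \left(176 + 100\right) = 458 \cdot 276 = 126408$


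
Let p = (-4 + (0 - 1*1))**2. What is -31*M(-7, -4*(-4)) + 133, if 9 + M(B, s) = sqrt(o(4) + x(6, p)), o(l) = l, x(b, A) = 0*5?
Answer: 350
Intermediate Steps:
p = 25 (p = (-4 + (0 - 1))**2 = (-4 - 1)**2 = (-5)**2 = 25)
x(b, A) = 0
M(B, s) = -7 (M(B, s) = -9 + sqrt(4 + 0) = -9 + sqrt(4) = -9 + 2 = -7)
-31*M(-7, -4*(-4)) + 133 = -31*(-7) + 133 = 217 + 133 = 350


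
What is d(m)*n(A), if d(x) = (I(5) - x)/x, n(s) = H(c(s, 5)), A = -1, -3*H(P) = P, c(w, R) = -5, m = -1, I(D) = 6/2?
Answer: -20/3 ≈ -6.6667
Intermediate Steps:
I(D) = 3 (I(D) = 6*(½) = 3)
H(P) = -P/3
n(s) = 5/3 (n(s) = -⅓*(-5) = 5/3)
d(x) = (3 - x)/x
d(m)*n(A) = ((3 - 1*(-1))/(-1))*(5/3) = -(3 + 1)*(5/3) = -1*4*(5/3) = -4*5/3 = -20/3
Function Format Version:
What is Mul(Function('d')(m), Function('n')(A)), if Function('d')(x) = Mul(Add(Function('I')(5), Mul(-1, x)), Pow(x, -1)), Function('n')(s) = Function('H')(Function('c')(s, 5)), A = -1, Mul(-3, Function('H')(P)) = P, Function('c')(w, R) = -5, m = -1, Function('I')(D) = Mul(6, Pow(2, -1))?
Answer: Rational(-20, 3) ≈ -6.6667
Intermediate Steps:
Function('I')(D) = 3 (Function('I')(D) = Mul(6, Rational(1, 2)) = 3)
Function('H')(P) = Mul(Rational(-1, 3), P)
Function('n')(s) = Rational(5, 3) (Function('n')(s) = Mul(Rational(-1, 3), -5) = Rational(5, 3))
Function('d')(x) = Mul(Pow(x, -1), Add(3, Mul(-1, x))) (Function('d')(x) = Mul(Add(3, Mul(-1, x)), Pow(x, -1)) = Mul(Pow(x, -1), Add(3, Mul(-1, x))))
Mul(Function('d')(m), Function('n')(A)) = Mul(Mul(Pow(-1, -1), Add(3, Mul(-1, -1))), Rational(5, 3)) = Mul(Mul(-1, Add(3, 1)), Rational(5, 3)) = Mul(Mul(-1, 4), Rational(5, 3)) = Mul(-4, Rational(5, 3)) = Rational(-20, 3)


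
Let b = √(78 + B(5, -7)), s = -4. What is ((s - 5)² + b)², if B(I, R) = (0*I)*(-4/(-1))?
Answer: (81 + √78)² ≈ 8069.7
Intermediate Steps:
B(I, R) = 0 (B(I, R) = 0*(-4*(-1)) = 0*4 = 0)
b = √78 (b = √(78 + 0) = √78 ≈ 8.8318)
((s - 5)² + b)² = ((-4 - 5)² + √78)² = ((-9)² + √78)² = (81 + √78)²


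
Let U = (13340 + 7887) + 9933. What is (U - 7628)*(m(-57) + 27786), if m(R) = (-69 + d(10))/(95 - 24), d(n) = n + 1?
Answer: 46422705936/71 ≈ 6.5384e+8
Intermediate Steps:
d(n) = 1 + n
U = 31160 (U = 21227 + 9933 = 31160)
m(R) = -58/71 (m(R) = (-69 + (1 + 10))/(95 - 24) = (-69 + 11)/71 = -58*1/71 = -58/71)
(U - 7628)*(m(-57) + 27786) = (31160 - 7628)*(-58/71 + 27786) = 23532*(1972748/71) = 46422705936/71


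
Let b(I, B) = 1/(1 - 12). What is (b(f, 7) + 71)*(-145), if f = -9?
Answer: -113100/11 ≈ -10282.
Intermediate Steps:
b(I, B) = -1/11 (b(I, B) = 1/(-11) = -1/11)
(b(f, 7) + 71)*(-145) = (-1/11 + 71)*(-145) = (780/11)*(-145) = -113100/11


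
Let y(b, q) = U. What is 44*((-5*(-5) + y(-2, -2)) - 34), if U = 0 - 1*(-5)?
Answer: -176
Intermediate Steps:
U = 5 (U = 0 + 5 = 5)
y(b, q) = 5
44*((-5*(-5) + y(-2, -2)) - 34) = 44*((-5*(-5) + 5) - 34) = 44*((25 + 5) - 34) = 44*(30 - 34) = 44*(-4) = -176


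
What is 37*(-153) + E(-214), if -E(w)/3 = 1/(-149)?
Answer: -843486/149 ≈ -5661.0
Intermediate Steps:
E(w) = 3/149 (E(w) = -3/(-149) = -3*(-1/149) = 3/149)
37*(-153) + E(-214) = 37*(-153) + 3/149 = -5661 + 3/149 = -843486/149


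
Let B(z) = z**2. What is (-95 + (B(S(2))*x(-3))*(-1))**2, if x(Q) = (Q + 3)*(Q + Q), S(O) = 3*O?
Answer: 9025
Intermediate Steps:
x(Q) = 2*Q*(3 + Q) (x(Q) = (3 + Q)*(2*Q) = 2*Q*(3 + Q))
(-95 + (B(S(2))*x(-3))*(-1))**2 = (-95 + ((3*2)**2*(2*(-3)*(3 - 3)))*(-1))**2 = (-95 + (6**2*(2*(-3)*0))*(-1))**2 = (-95 + (36*0)*(-1))**2 = (-95 + 0*(-1))**2 = (-95 + 0)**2 = (-95)**2 = 9025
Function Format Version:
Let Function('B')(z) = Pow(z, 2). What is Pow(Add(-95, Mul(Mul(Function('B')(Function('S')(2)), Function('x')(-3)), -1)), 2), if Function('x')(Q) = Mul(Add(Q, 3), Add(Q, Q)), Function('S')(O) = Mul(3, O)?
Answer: 9025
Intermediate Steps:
Function('x')(Q) = Mul(2, Q, Add(3, Q)) (Function('x')(Q) = Mul(Add(3, Q), Mul(2, Q)) = Mul(2, Q, Add(3, Q)))
Pow(Add(-95, Mul(Mul(Function('B')(Function('S')(2)), Function('x')(-3)), -1)), 2) = Pow(Add(-95, Mul(Mul(Pow(Mul(3, 2), 2), Mul(2, -3, Add(3, -3))), -1)), 2) = Pow(Add(-95, Mul(Mul(Pow(6, 2), Mul(2, -3, 0)), -1)), 2) = Pow(Add(-95, Mul(Mul(36, 0), -1)), 2) = Pow(Add(-95, Mul(0, -1)), 2) = Pow(Add(-95, 0), 2) = Pow(-95, 2) = 9025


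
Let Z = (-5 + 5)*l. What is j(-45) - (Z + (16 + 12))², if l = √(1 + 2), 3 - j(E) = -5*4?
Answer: -761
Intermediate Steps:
j(E) = 23 (j(E) = 3 - (-5)*4 = 3 - 1*(-20) = 3 + 20 = 23)
l = √3 ≈ 1.7320
Z = 0 (Z = (-5 + 5)*√3 = 0*√3 = 0)
j(-45) - (Z + (16 + 12))² = 23 - (0 + (16 + 12))² = 23 - (0 + 28)² = 23 - 1*28² = 23 - 1*784 = 23 - 784 = -761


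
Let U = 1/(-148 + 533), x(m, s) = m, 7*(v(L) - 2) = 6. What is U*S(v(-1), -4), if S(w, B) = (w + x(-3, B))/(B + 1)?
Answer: 1/8085 ≈ 0.00012369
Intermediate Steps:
v(L) = 20/7 (v(L) = 2 + (1/7)*6 = 2 + 6/7 = 20/7)
S(w, B) = (-3 + w)/(1 + B) (S(w, B) = (w - 3)/(B + 1) = (-3 + w)/(1 + B))
U = 1/385 ≈ 0.0025974
U*S(v(-1), -4) = ((-3 + 20/7)/(1 - 4))/385 = (-1/7/(-3))/385 = (-1/3*(-1/7))/385 = (1/385)*(1/21) = 1/8085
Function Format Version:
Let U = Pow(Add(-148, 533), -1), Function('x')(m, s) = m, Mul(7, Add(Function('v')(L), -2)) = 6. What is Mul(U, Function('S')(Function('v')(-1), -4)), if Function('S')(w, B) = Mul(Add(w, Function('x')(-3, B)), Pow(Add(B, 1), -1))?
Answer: Rational(1, 8085) ≈ 0.00012369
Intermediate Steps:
Function('v')(L) = Rational(20, 7) (Function('v')(L) = Add(2, Mul(Rational(1, 7), 6)) = Add(2, Rational(6, 7)) = Rational(20, 7))
Function('S')(w, B) = Mul(Pow(Add(1, B), -1), Add(-3, w)) (Function('S')(w, B) = Mul(Add(w, -3), Pow(Add(B, 1), -1)) = Mul(Add(-3, w), Pow(Add(1, B), -1)) = Mul(Pow(Add(1, B), -1), Add(-3, w)))
U = Rational(1, 385) (U = Pow(385, -1) = Rational(1, 385) ≈ 0.0025974)
Mul(U, Function('S')(Function('v')(-1), -4)) = Mul(Rational(1, 385), Mul(Pow(Add(1, -4), -1), Add(-3, Rational(20, 7)))) = Mul(Rational(1, 385), Mul(Pow(-3, -1), Rational(-1, 7))) = Mul(Rational(1, 385), Mul(Rational(-1, 3), Rational(-1, 7))) = Mul(Rational(1, 385), Rational(1, 21)) = Rational(1, 8085)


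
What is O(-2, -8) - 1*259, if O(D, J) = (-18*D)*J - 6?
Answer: -553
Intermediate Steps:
O(D, J) = -6 - 18*D*J (O(D, J) = -18*D*J - 6 = -6 - 18*D*J)
O(-2, -8) - 1*259 = (-6 - 18*(-2)*(-8)) - 1*259 = (-6 - 288) - 259 = -294 - 259 = -553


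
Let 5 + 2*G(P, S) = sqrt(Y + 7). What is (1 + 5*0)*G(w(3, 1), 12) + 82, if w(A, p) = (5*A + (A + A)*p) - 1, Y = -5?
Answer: 159/2 + sqrt(2)/2 ≈ 80.207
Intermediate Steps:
w(A, p) = -1 + 5*A + 2*A*p (w(A, p) = (5*A + (2*A)*p) - 1 = (5*A + 2*A*p) - 1 = -1 + 5*A + 2*A*p)
G(P, S) = -5/2 + sqrt(2)/2 (G(P, S) = -5/2 + sqrt(-5 + 7)/2 = -5/2 + sqrt(2)/2)
(1 + 5*0)*G(w(3, 1), 12) + 82 = (1 + 5*0)*(-5/2 + sqrt(2)/2) + 82 = (1 + 0)*(-5/2 + sqrt(2)/2) + 82 = 1*(-5/2 + sqrt(2)/2) + 82 = (-5/2 + sqrt(2)/2) + 82 = 159/2 + sqrt(2)/2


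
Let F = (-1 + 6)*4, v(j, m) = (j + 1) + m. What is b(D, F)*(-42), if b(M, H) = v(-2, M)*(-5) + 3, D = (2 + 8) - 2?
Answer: 1344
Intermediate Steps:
v(j, m) = 1 + j + m (v(j, m) = (1 + j) + m = 1 + j + m)
F = 20 (F = 5*4 = 20)
D = 8 (D = 10 - 2 = 8)
b(M, H) = 8 - 5*M (b(M, H) = (1 - 2 + M)*(-5) + 3 = (-1 + M)*(-5) + 3 = (5 - 5*M) + 3 = 8 - 5*M)
b(D, F)*(-42) = (8 - 5*8)*(-42) = (8 - 40)*(-42) = -32*(-42) = 1344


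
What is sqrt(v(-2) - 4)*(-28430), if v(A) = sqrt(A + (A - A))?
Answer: -28430*sqrt(-4 + I*sqrt(2)) ≈ -9902.5 - 57716.0*I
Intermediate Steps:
v(A) = sqrt(A) (v(A) = sqrt(A + 0) = sqrt(A))
sqrt(v(-2) - 4)*(-28430) = sqrt(sqrt(-2) - 4)*(-28430) = sqrt(I*sqrt(2) - 4)*(-28430) = sqrt(-4 + I*sqrt(2))*(-28430) = -28430*sqrt(-4 + I*sqrt(2))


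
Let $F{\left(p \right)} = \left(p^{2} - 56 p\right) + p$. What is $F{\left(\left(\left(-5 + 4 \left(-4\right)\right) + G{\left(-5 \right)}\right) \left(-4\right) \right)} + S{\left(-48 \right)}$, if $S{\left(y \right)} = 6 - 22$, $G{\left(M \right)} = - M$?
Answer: $560$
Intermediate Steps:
$S{\left(y \right)} = -16$ ($S{\left(y \right)} = 6 - 22 = -16$)
$F{\left(p \right)} = p^{2} - 55 p$
$F{\left(\left(\left(-5 + 4 \left(-4\right)\right) + G{\left(-5 \right)}\right) \left(-4\right) \right)} + S{\left(-48 \right)} = \left(\left(-5 + 4 \left(-4\right)\right) - -5\right) \left(-4\right) \left(-55 + \left(\left(-5 + 4 \left(-4\right)\right) - -5\right) \left(-4\right)\right) - 16 = \left(\left(-5 - 16\right) + 5\right) \left(-4\right) \left(-55 + \left(\left(-5 - 16\right) + 5\right) \left(-4\right)\right) - 16 = \left(-21 + 5\right) \left(-4\right) \left(-55 + \left(-21 + 5\right) \left(-4\right)\right) - 16 = \left(-16\right) \left(-4\right) \left(-55 - -64\right) - 16 = 64 \left(-55 + 64\right) - 16 = 64 \cdot 9 - 16 = 576 - 16 = 560$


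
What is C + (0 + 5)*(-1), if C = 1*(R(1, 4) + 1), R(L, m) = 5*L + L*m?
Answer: 5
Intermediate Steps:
C = 10 (C = 1*(1*(5 + 4) + 1) = 1*(1*9 + 1) = 1*(9 + 1) = 1*10 = 10)
C + (0 + 5)*(-1) = 10 + (0 + 5)*(-1) = 10 + 5*(-1) = 10 - 5 = 5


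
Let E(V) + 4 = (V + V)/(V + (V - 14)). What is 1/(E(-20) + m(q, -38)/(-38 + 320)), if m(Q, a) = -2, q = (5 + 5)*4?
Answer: -1269/4145 ≈ -0.30615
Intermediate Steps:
E(V) = -4 + 2*V/(-14 + 2*V) (E(V) = -4 + (V + V)/(V + (V - 14)) = -4 + (2*V)/(V + (-14 + V)) = -4 + (2*V)/(-14 + 2*V) = -4 + 2*V/(-14 + 2*V))
q = 40 (q = 10*4 = 40)
1/(E(-20) + m(q, -38)/(-38 + 320)) = 1/((28 - 3*(-20))/(-7 - 20) - 2/(-38 + 320)) = 1/((28 + 60)/(-27) - 2/282) = 1/(-1/27*88 - 2*1/282) = 1/(-88/27 - 1/141) = 1/(-4145/1269) = -1269/4145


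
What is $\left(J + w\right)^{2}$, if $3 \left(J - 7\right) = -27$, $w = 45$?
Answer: $1849$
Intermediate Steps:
$J = -2$ ($J = 7 + \frac{1}{3} \left(-27\right) = 7 - 9 = -2$)
$\left(J + w\right)^{2} = \left(-2 + 45\right)^{2} = 43^{2} = 1849$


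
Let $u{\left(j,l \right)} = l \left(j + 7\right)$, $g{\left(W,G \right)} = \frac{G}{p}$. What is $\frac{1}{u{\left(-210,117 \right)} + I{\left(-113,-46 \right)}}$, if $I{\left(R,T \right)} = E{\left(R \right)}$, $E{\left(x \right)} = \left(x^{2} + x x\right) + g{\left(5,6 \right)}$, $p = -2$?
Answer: $\frac{1}{1784} \approx 0.00056054$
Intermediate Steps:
$g{\left(W,G \right)} = - \frac{G}{2}$ ($g{\left(W,G \right)} = \frac{G}{-2} = G \left(- \frac{1}{2}\right) = - \frac{G}{2}$)
$E{\left(x \right)} = -3 + 2 x^{2}$ ($E{\left(x \right)} = \left(x^{2} + x x\right) - 3 = \left(x^{2} + x^{2}\right) - 3 = 2 x^{2} - 3 = -3 + 2 x^{2}$)
$u{\left(j,l \right)} = l \left(7 + j\right)$
$I{\left(R,T \right)} = -3 + 2 R^{2}$
$\frac{1}{u{\left(-210,117 \right)} + I{\left(-113,-46 \right)}} = \frac{1}{117 \left(7 - 210\right) - \left(3 - 2 \left(-113\right)^{2}\right)} = \frac{1}{117 \left(-203\right) + \left(-3 + 2 \cdot 12769\right)} = \frac{1}{-23751 + \left(-3 + 25538\right)} = \frac{1}{-23751 + 25535} = \frac{1}{1784}$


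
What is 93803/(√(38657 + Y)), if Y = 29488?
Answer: 93803*√68145/68145 ≈ 359.33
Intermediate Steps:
93803/(√(38657 + Y)) = 93803/(√(38657 + 29488)) = 93803/(√68145) = 93803*(√68145/68145) = 93803*√68145/68145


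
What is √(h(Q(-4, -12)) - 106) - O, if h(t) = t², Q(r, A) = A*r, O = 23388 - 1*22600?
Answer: -788 + √2198 ≈ -741.12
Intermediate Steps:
O = 788 (O = 23388 - 22600 = 788)
√(h(Q(-4, -12)) - 106) - O = √((-12*(-4))² - 106) - 1*788 = √(48² - 106) - 788 = √(2304 - 106) - 788 = √2198 - 788 = -788 + √2198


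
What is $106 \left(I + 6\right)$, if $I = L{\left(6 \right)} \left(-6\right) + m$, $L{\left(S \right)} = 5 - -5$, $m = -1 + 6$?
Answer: $-5194$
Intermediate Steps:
$m = 5$
$L{\left(S \right)} = 10$ ($L{\left(S \right)} = 5 + 5 = 10$)
$I = -55$ ($I = 10 \left(-6\right) + 5 = -60 + 5 = -55$)
$106 \left(I + 6\right) = 106 \left(-55 + 6\right) = 106 \left(-49\right) = -5194$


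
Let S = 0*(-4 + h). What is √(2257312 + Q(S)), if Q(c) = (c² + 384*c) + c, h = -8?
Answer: 4*√141082 ≈ 1502.4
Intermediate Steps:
S = 0 (S = 0*(-4 - 8) = 0*(-12) = 0)
Q(c) = c² + 385*c
√(2257312 + Q(S)) = √(2257312 + 0*(385 + 0)) = √(2257312 + 0*385) = √(2257312 + 0) = √2257312 = 4*√141082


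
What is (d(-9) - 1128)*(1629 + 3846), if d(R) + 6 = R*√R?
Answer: -6208650 - 147825*I ≈ -6.2086e+6 - 1.4783e+5*I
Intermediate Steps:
d(R) = -6 + R^(3/2) (d(R) = -6 + R*√R = -6 + R^(3/2))
(d(-9) - 1128)*(1629 + 3846) = ((-6 + (-9)^(3/2)) - 1128)*(1629 + 3846) = ((-6 - 27*I) - 1128)*5475 = (-1134 - 27*I)*5475 = -6208650 - 147825*I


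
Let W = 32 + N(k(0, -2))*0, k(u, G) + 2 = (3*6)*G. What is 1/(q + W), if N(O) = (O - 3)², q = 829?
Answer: 1/861 ≈ 0.0011614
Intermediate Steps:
k(u, G) = -2 + 18*G (k(u, G) = -2 + (3*6)*G = -2 + 18*G)
N(O) = (-3 + O)²
W = 32 (W = 32 + (-3 + (-2 + 18*(-2)))²*0 = 32 + (-3 + (-2 - 36))²*0 = 32 + (-3 - 38)²*0 = 32 + (-41)²*0 = 32 + 1681*0 = 32 + 0 = 32)
1/(q + W) = 1/(829 + 32) = 1/861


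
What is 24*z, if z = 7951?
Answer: 190824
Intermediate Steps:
24*z = 24*7951 = 190824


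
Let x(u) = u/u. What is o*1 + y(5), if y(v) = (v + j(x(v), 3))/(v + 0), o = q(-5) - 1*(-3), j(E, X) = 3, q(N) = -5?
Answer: -⅖ ≈ -0.40000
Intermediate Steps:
x(u) = 1
o = -2 (o = -5 - 1*(-3) = -5 + 3 = -2)
y(v) = (3 + v)/v (y(v) = (v + 3)/(v + 0) = (3 + v)/v)
o*1 + y(5) = -2*1 + (3 + 5)/5 = -2 + (⅕)*8 = -2 + 8/5 = -⅖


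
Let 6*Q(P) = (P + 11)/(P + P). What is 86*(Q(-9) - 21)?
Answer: -48805/27 ≈ -1807.6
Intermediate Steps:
Q(P) = (11 + P)/(12*P) (Q(P) = ((P + 11)/(P + P))/6 = ((11 + P)/((2*P)))/6 = ((11 + P)*(1/(2*P)))/6 = ((11 + P)/(2*P))/6 = (11 + P)/(12*P))
86*(Q(-9) - 21) = 86*((1/12)*(11 - 9)/(-9) - 21) = 86*((1/12)*(-⅑)*2 - 21) = 86*(-1/54 - 21) = 86*(-1135/54) = -48805/27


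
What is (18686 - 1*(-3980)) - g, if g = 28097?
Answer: -5431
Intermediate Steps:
(18686 - 1*(-3980)) - g = (18686 - 1*(-3980)) - 1*28097 = (18686 + 3980) - 28097 = 22666 - 28097 = -5431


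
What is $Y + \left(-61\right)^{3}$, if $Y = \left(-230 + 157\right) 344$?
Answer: $-252093$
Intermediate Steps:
$Y = -25112$ ($Y = \left(-73\right) 344 = -25112$)
$Y + \left(-61\right)^{3} = -25112 + \left(-61\right)^{3} = -25112 - 226981 = -252093$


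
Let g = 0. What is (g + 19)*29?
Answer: 551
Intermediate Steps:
(g + 19)*29 = (0 + 19)*29 = 19*29 = 551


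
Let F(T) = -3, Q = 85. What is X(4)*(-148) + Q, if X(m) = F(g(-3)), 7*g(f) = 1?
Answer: 529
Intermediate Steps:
g(f) = ⅐ (g(f) = (⅐)*1 = ⅐)
X(m) = -3
X(4)*(-148) + Q = -3*(-148) + 85 = 444 + 85 = 529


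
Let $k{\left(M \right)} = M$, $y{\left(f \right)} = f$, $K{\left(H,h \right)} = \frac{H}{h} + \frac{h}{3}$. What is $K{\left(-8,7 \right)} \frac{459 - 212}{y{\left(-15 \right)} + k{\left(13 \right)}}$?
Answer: $- \frac{6175}{42} \approx -147.02$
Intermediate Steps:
$K{\left(H,h \right)} = \frac{h}{3} + \frac{H}{h}$ ($K{\left(H,h \right)} = \frac{H}{h} + h \frac{1}{3} = \frac{H}{h} + \frac{h}{3} = \frac{h}{3} + \frac{H}{h}$)
$K{\left(-8,7 \right)} \frac{459 - 212}{y{\left(-15 \right)} + k{\left(13 \right)}} = \left(\frac{1}{3} \cdot 7 - \frac{8}{7}\right) \frac{459 - 212}{-15 + 13} = \left(\frac{7}{3} - \frac{8}{7}\right) \frac{247}{-2} = \left(\frac{7}{3} - \frac{8}{7}\right) 247 \left(- \frac{1}{2}\right) = \frac{25}{21} \left(- \frac{247}{2}\right) = - \frac{6175}{42}$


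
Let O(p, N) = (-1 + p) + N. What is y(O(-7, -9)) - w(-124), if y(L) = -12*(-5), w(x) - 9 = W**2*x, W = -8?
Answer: 7987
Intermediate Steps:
O(p, N) = -1 + N + p
w(x) = 9 + 64*x (w(x) = 9 + (-8)**2*x = 9 + 64*x)
y(L) = 60
y(O(-7, -9)) - w(-124) = 60 - (9 + 64*(-124)) = 60 - (9 - 7936) = 60 - 1*(-7927) = 60 + 7927 = 7987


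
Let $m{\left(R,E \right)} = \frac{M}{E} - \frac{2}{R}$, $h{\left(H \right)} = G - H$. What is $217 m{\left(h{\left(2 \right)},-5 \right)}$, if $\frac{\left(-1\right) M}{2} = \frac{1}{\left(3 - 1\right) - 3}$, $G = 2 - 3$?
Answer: $\frac{868}{15} \approx 57.867$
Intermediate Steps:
$G = -1$
$M = 2$ ($M = - \frac{2}{\left(3 - 1\right) - 3} = - \frac{2}{2 - 3} = - \frac{2}{-1} = \left(-2\right) \left(-1\right) = 2$)
$h{\left(H \right)} = -1 - H$
$m{\left(R,E \right)} = - \frac{2}{R} + \frac{2}{E}$ ($m{\left(R,E \right)} = \frac{2}{E} - \frac{2}{R} = - \frac{2}{R} + \frac{2}{E}$)
$217 m{\left(h{\left(2 \right)},-5 \right)} = 217 \left(- \frac{2}{-1 - 2} + \frac{2}{-5}\right) = 217 \left(- \frac{2}{-1 - 2} + 2 \left(- \frac{1}{5}\right)\right) = 217 \left(- \frac{2}{-3} - \frac{2}{5}\right) = 217 \left(\left(-2\right) \left(- \frac{1}{3}\right) - \frac{2}{5}\right) = 217 \left(\frac{2}{3} - \frac{2}{5}\right) = 217 \cdot \frac{4}{15} = \frac{868}{15}$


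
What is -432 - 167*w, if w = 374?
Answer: -62890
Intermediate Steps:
-432 - 167*w = -432 - 167*374 = -432 - 62458 = -62890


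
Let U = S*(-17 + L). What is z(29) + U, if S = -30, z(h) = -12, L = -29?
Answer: 1368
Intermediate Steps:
U = 1380 (U = -30*(-17 - 29) = -30*(-46) = 1380)
z(29) + U = -12 + 1380 = 1368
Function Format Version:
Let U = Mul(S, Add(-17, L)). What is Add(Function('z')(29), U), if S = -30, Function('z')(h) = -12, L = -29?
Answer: 1368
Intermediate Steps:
U = 1380 (U = Mul(-30, Add(-17, -29)) = Mul(-30, -46) = 1380)
Add(Function('z')(29), U) = Add(-12, 1380) = 1368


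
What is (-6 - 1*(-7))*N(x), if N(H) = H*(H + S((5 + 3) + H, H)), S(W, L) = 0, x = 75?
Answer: 5625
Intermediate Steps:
N(H) = H**2 (N(H) = H*(H + 0) = H*H = H**2)
(-6 - 1*(-7))*N(x) = (-6 - 1*(-7))*75**2 = (-6 + 7)*5625 = 1*5625 = 5625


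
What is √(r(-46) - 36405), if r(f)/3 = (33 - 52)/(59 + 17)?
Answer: I*√145623/2 ≈ 190.8*I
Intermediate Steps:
r(f) = -¾ (r(f) = 3*((33 - 52)/(59 + 17)) = 3*(-19/76) = 3*(-19*1/76) = 3*(-¼) = -¾)
√(r(-46) - 36405) = √(-¾ - 36405) = √(-145623/4) = I*√145623/2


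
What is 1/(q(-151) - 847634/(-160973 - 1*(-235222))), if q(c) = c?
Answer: -74249/12059233 ≈ -0.0061570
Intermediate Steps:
1/(q(-151) - 847634/(-160973 - 1*(-235222))) = 1/(-151 - 847634/(-160973 - 1*(-235222))) = 1/(-151 - 847634/(-160973 + 235222)) = 1/(-151 - 847634/74249) = 1/(-12059233/74249) = -74249/12059233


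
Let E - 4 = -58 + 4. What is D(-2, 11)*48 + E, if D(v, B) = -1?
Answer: -98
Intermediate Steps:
E = -50 (E = 4 + (-58 + 4) = 4 - 54 = -50)
D(-2, 11)*48 + E = -1*48 - 50 = -48 - 50 = -98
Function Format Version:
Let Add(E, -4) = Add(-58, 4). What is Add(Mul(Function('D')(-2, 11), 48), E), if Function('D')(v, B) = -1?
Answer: -98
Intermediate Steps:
E = -50 (E = Add(4, Add(-58, 4)) = Add(4, -54) = -50)
Add(Mul(Function('D')(-2, 11), 48), E) = Add(Mul(-1, 48), -50) = Add(-48, -50) = -98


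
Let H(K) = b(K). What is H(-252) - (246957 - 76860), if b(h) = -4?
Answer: -170101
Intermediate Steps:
H(K) = -4
H(-252) - (246957 - 76860) = -4 - (246957 - 76860) = -4 - 1*170097 = -4 - 170097 = -170101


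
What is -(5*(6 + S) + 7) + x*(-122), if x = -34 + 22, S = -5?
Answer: 1452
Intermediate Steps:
x = -12
-(5*(6 + S) + 7) + x*(-122) = -(5*(6 - 5) + 7) - 12*(-122) = -(5*1 + 7) + 1464 = -(5 + 7) + 1464 = -1*12 + 1464 = -12 + 1464 = 1452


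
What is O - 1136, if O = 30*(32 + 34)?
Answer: 844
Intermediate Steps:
O = 1980 (O = 30*66 = 1980)
O - 1136 = 1980 - 1136 = 844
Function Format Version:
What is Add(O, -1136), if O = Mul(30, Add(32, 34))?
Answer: 844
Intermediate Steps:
O = 1980 (O = Mul(30, 66) = 1980)
Add(O, -1136) = Add(1980, -1136) = 844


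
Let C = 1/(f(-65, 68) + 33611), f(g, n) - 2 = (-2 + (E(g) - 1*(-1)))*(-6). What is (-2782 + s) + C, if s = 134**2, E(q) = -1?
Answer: 510225751/33625 ≈ 15174.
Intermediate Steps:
f(g, n) = 14 (f(g, n) = 2 + (-2 + (-1 - 1*(-1)))*(-6) = 2 + (-2 + (-1 + 1))*(-6) = 2 + (-2 + 0)*(-6) = 2 - 2*(-6) = 2 + 12 = 14)
s = 17956
C = 1/33625 (C = 1/(14 + 33611) = 1/33625 ≈ 2.9740e-5)
(-2782 + s) + C = (-2782 + 17956) + 1/33625 = 15174 + 1/33625 = 510225751/33625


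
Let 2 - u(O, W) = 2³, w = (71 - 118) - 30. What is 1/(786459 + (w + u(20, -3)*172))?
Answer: 1/785350 ≈ 1.2733e-6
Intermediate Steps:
w = -77 (w = -47 - 30 = -77)
u(O, W) = -6 (u(O, W) = 2 - 1*2³ = 2 - 1*8 = 2 - 8 = -6)
1/(786459 + (w + u(20, -3)*172)) = 1/(786459 + (-77 - 6*172)) = 1/(786459 + (-77 - 1032)) = 1/(786459 - 1109) = 1/785350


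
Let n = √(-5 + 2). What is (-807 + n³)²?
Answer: 651222 + 4842*I*√3 ≈ 6.5122e+5 + 8386.6*I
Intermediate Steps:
n = I*√3 (n = √(-3) = I*√3 ≈ 1.732*I)
(-807 + n³)² = (-807 + (I*√3)³)² = (-807 - 3*I*√3)²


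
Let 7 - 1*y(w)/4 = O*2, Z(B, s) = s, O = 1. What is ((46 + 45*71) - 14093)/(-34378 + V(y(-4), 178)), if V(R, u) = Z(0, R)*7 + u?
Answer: 2713/8515 ≈ 0.31861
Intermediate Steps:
y(w) = 20 (y(w) = 28 - 4*2 = 28 - 8 = 20)
V(R, u) = u + 7*R (V(R, u) = R*7 + u = 7*R + u = u + 7*R)
((46 + 45*71) - 14093)/(-34378 + V(y(-4), 178)) = ((46 + 45*71) - 14093)/(-34378 + (178 + 7*20)) = ((46 + 3195) - 14093)/(-34378 + (178 + 140)) = (3241 - 14093)/(-34378 + 318) = -10852/(-34060) = -10852*(-1/34060) = 2713/8515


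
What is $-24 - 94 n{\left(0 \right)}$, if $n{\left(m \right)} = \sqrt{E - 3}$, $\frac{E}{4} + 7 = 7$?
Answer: $-24 - 94 i \sqrt{3} \approx -24.0 - 162.81 i$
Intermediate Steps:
$E = 0$ ($E = -28 + 4 \cdot 7 = -28 + 28 = 0$)
$n{\left(m \right)} = i \sqrt{3}$ ($n{\left(m \right)} = \sqrt{0 - 3} = \sqrt{-3} = i \sqrt{3}$)
$-24 - 94 n{\left(0 \right)} = -24 - 94 i \sqrt{3}$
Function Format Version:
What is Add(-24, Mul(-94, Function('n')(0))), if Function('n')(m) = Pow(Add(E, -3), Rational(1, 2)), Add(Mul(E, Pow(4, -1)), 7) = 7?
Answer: Add(-24, Mul(-94, I, Pow(3, Rational(1, 2)))) ≈ Add(-24.000, Mul(-162.81, I))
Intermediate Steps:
E = 0 (E = Add(-28, Mul(4, 7)) = Add(-28, 28) = 0)
Function('n')(m) = Mul(I, Pow(3, Rational(1, 2))) (Function('n')(m) = Pow(Add(0, -3), Rational(1, 2)) = Pow(-3, Rational(1, 2)) = Mul(I, Pow(3, Rational(1, 2))))
Add(-24, Mul(-94, Function('n')(0))) = Add(-24, Mul(-94, Mul(I, Pow(3, Rational(1, 2))))) = Add(-24, Mul(-94, I, Pow(3, Rational(1, 2))))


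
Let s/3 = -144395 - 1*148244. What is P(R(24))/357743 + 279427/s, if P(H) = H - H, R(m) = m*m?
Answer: -279427/877917 ≈ -0.31828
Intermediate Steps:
s = -877917 (s = 3*(-144395 - 1*148244) = 3*(-144395 - 148244) = 3*(-292639) = -877917)
R(m) = m²
P(H) = 0
P(R(24))/357743 + 279427/s = 0/357743 + 279427/(-877917) = 0*(1/357743) + 279427*(-1/877917) = 0 - 279427/877917 = -279427/877917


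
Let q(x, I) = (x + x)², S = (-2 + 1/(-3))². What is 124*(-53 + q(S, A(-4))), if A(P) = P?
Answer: 658564/81 ≈ 8130.4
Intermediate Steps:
S = 49/9 (S = (-2 + 1*(-⅓))² = (-2 - ⅓)² = (-7/3)² = 49/9 ≈ 5.4444)
q(x, I) = 4*x² (q(x, I) = (2*x)² = 4*x²)
124*(-53 + q(S, A(-4))) = 124*(-53 + 4*(49/9)²) = 124*(-53 + 4*(2401/81)) = 124*(-53 + 9604/81) = 124*(5311/81) = 658564/81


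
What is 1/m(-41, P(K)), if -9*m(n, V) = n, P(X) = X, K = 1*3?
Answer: 9/41 ≈ 0.21951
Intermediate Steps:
K = 3
m(n, V) = -n/9
1/m(-41, P(K)) = 1/(-⅑*(-41)) = 1/(41/9) = 9/41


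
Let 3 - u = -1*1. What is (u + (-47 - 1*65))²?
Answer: 11664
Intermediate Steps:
u = 4 (u = 3 - (-1) = 3 - 1*(-1) = 3 + 1 = 4)
(u + (-47 - 1*65))² = (4 + (-47 - 1*65))² = (4 + (-47 - 65))² = (4 - 112)² = (-108)² = 11664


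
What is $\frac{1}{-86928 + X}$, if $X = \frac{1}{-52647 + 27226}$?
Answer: $- \frac{25421}{2209796689} \approx -1.1504 \cdot 10^{-5}$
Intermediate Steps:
$X = - \frac{1}{25421}$ ($X = \frac{1}{-25421} = - \frac{1}{25421} \approx -3.9338 \cdot 10^{-5}$)
$\frac{1}{-86928 + X} = \frac{1}{-86928 - \frac{1}{25421}} = \frac{1}{- \frac{2209796689}{25421}} = - \frac{25421}{2209796689}$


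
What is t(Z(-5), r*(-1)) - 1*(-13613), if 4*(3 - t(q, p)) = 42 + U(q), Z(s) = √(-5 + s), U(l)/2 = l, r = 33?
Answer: 27211/2 - I*√10/2 ≈ 13606.0 - 1.5811*I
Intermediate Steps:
U(l) = 2*l
t(q, p) = -15/2 - q/2 (t(q, p) = 3 - (42 + 2*q)/4 = 3 + (-21/2 - q/2) = -15/2 - q/2)
t(Z(-5), r*(-1)) - 1*(-13613) = (-15/2 - √(-5 - 5)/2) - 1*(-13613) = (-15/2 - I*√10/2) + 13613 = 27211/2 - I*√10/2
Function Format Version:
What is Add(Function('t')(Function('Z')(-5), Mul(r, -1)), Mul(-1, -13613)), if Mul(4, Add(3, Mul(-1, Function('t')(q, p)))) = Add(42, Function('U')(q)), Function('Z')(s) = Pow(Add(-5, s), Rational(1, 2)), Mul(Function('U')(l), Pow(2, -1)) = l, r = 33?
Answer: Add(Rational(27211, 2), Mul(Rational(-1, 2), I, Pow(10, Rational(1, 2)))) ≈ Add(13606., Mul(-1.5811, I))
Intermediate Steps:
Function('U')(l) = Mul(2, l)
Function('t')(q, p) = Add(Rational(-15, 2), Mul(Rational(-1, 2), q)) (Function('t')(q, p) = Add(3, Mul(Rational(-1, 4), Add(42, Mul(2, q)))) = Add(3, Add(Rational(-21, 2), Mul(Rational(-1, 2), q))) = Add(Rational(-15, 2), Mul(Rational(-1, 2), q)))
Add(Function('t')(Function('Z')(-5), Mul(r, -1)), Mul(-1, -13613)) = Add(Add(Rational(-15, 2), Mul(Rational(-1, 2), Pow(Add(-5, -5), Rational(1, 2)))), Mul(-1, -13613)) = Add(Add(Rational(-15, 2), Mul(Rational(-1, 2), Pow(-10, Rational(1, 2)))), 13613) = Add(Add(Rational(-15, 2), Mul(Rational(-1, 2), Mul(I, Pow(10, Rational(1, 2))))), 13613) = Add(Add(Rational(-15, 2), Mul(Rational(-1, 2), I, Pow(10, Rational(1, 2)))), 13613) = Add(Rational(27211, 2), Mul(Rational(-1, 2), I, Pow(10, Rational(1, 2))))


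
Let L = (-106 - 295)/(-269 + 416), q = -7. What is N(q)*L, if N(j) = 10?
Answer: -4010/147 ≈ -27.279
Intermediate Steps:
L = -401/147 ≈ -2.7279
N(q)*L = 10*(-401/147) = -4010/147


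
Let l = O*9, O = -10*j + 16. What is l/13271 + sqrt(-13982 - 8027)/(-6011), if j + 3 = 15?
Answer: -936/13271 - I*sqrt(22009)/6011 ≈ -0.07053 - 0.02468*I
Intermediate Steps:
j = 12 (j = -3 + 15 = 12)
O = -104 (O = -10*12 + 16 = -120 + 16 = -104)
l = -936 (l = -104*9 = -936)
l/13271 + sqrt(-13982 - 8027)/(-6011) = -936/13271 + sqrt(-13982 - 8027)/(-6011) = -936*1/13271 + sqrt(-22009)*(-1/6011) = -936/13271 + (I*sqrt(22009))*(-1/6011) = -936/13271 - I*sqrt(22009)/6011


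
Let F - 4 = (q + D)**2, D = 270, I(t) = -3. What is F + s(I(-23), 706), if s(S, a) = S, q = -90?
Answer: 32401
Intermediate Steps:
F = 32404 (F = 4 + (-90 + 270)**2 = 4 + 180**2 = 4 + 32400 = 32404)
F + s(I(-23), 706) = 32404 - 3 = 32401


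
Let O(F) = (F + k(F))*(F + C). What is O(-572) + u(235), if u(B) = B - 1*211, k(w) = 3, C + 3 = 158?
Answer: 237297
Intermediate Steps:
C = 155 (C = -3 + 158 = 155)
O(F) = (3 + F)*(155 + F) (O(F) = (F + 3)*(F + 155) = (3 + F)*(155 + F))
u(B) = -211 + B (u(B) = B - 211 = -211 + B)
O(-572) + u(235) = (465 + (-572)**2 + 158*(-572)) + (-211 + 235) = (465 + 327184 - 90376) + 24 = 237273 + 24 = 237297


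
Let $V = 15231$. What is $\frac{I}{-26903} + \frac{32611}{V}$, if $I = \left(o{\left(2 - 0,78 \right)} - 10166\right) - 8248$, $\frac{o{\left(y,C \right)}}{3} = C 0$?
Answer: $\frac{1157797367}{409759593} \approx 2.8256$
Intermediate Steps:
$o{\left(y,C \right)} = 0$ ($o{\left(y,C \right)} = 3 C 0 = 3 \cdot 0 = 0$)
$I = -18414$ ($I = \left(0 - 10166\right) - 8248 = -10166 - 8248 = -18414$)
$\frac{I}{-26903} + \frac{32611}{V} = - \frac{18414}{-26903} + \frac{32611}{15231} = \left(-18414\right) \left(- \frac{1}{26903}\right) + 32611 \cdot \frac{1}{15231} = \frac{18414}{26903} + \frac{32611}{15231} = \frac{1157797367}{409759593}$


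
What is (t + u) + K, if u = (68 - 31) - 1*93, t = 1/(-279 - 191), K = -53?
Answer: -51231/470 ≈ -109.00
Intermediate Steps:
t = -1/470 (t = 1/(-470) = -1/470 ≈ -0.0021277)
u = -56 (u = 37 - 93 = -56)
(t + u) + K = (-1/470 - 56) - 53 = -26321/470 - 53 = -51231/470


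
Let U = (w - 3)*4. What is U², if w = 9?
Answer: 576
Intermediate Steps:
U = 24 (U = (9 - 3)*4 = 6*4 = 24)
U² = 24² = 576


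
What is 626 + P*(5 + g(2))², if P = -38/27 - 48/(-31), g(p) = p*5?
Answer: 61168/93 ≈ 657.72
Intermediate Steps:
g(p) = 5*p
P = 118/837 (P = -38*1/27 - 48*(-1/31) = -38/27 + 48/31 = 118/837 ≈ 0.14098)
626 + P*(5 + g(2))² = 626 + 118*(5 + 5*2)²/837 = 626 + 118*(5 + 10)²/837 = 626 + (118/837)*15² = 626 + (118/837)*225 = 626 + 2950/93 = 61168/93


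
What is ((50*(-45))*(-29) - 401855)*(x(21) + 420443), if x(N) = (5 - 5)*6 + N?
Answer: -141530284720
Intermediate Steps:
x(N) = N (x(N) = 0*6 + N = 0 + N = N)
((50*(-45))*(-29) - 401855)*(x(21) + 420443) = ((50*(-45))*(-29) - 401855)*(21 + 420443) = (-2250*(-29) - 401855)*420464 = (65250 - 401855)*420464 = -336605*420464 = -141530284720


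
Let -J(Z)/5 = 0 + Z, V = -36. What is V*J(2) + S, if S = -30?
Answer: 330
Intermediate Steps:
J(Z) = -5*Z (J(Z) = -5*(0 + Z) = -5*Z)
V*J(2) + S = -(-180)*2 - 30 = -36*(-10) - 30 = 360 - 30 = 330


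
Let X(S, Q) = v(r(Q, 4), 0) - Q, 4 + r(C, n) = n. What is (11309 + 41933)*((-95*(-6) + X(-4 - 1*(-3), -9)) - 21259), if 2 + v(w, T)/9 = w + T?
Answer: -1102002916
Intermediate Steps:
r(C, n) = -4 + n
v(w, T) = -18 + 9*T + 9*w (v(w, T) = -18 + 9*(w + T) = -18 + 9*(T + w) = -18 + (9*T + 9*w) = -18 + 9*T + 9*w)
X(S, Q) = -18 - Q (X(S, Q) = (-18 + 9*0 + 9*(-4 + 4)) - Q = (-18 + 0 + 9*0) - Q = (-18 + 0 + 0) - Q = -18 - Q)
(11309 + 41933)*((-95*(-6) + X(-4 - 1*(-3), -9)) - 21259) = (11309 + 41933)*((-95*(-6) + (-18 - 1*(-9))) - 21259) = 53242*((570 + (-18 + 9)) - 21259) = 53242*((570 - 9) - 21259) = 53242*(561 - 21259) = 53242*(-20698) = -1102002916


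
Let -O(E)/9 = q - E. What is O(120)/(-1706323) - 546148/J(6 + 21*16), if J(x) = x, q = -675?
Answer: -465953670407/291781233 ≈ -1596.9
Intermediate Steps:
O(E) = 6075 + 9*E (O(E) = -9*(-675 - E) = 6075 + 9*E)
O(120)/(-1706323) - 546148/J(6 + 21*16) = (6075 + 9*120)/(-1706323) - 546148/(6 + 21*16) = (6075 + 1080)*(-1/1706323) - 546148/(6 + 336) = 7155*(-1/1706323) - 546148/342 = -7155/1706323 - 546148*1/342 = -7155/1706323 - 273074/171 = -465953670407/291781233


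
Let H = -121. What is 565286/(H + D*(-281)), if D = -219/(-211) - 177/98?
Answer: 11688983908/1961647 ≈ 5958.8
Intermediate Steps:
D = -15885/20678 (D = -219*(-1/211) - 177*1/98 = 219/211 - 177/98 = -15885/20678 ≈ -0.76821)
565286/(H + D*(-281)) = 565286/(-121 - 15885/20678*(-281)) = 565286/(-121 + 4463685/20678) = 565286/(1961647/20678) = 565286*(20678/1961647) = 11688983908/1961647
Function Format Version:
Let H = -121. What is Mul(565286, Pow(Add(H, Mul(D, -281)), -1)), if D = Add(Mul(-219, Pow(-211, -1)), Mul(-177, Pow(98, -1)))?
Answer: Rational(11688983908, 1961647) ≈ 5958.8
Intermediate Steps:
D = Rational(-15885, 20678) (D = Add(Mul(-219, Rational(-1, 211)), Mul(-177, Rational(1, 98))) = Add(Rational(219, 211), Rational(-177, 98)) = Rational(-15885, 20678) ≈ -0.76821)
Mul(565286, Pow(Add(H, Mul(D, -281)), -1)) = Mul(565286, Pow(Add(-121, Mul(Rational(-15885, 20678), -281)), -1)) = Mul(565286, Pow(Add(-121, Rational(4463685, 20678)), -1)) = Mul(565286, Pow(Rational(1961647, 20678), -1)) = Mul(565286, Rational(20678, 1961647)) = Rational(11688983908, 1961647)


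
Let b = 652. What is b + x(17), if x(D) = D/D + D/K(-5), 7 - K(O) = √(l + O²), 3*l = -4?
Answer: 49985/76 + 17*√213/76 ≈ 660.96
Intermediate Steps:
l = -4/3 (l = (⅓)*(-4) = -4/3 ≈ -1.3333)
K(O) = 7 - √(-4/3 + O²)
x(D) = 1 + D/(7 - √213/3) (x(D) = D/D + D/(7 - √(-12 + 9*(-5)²)/3) = 1 + D/(7 - √(-12 + 9*25)/3) = 1 + D/(7 - √(-12 + 225)/3) = 1 + D/(7 - √213/3))
b + x(17) = 652 + (1 + (21/76)*17 + (1/76)*17*√213) = 652 + (1 + 357/76 + 17*√213/76) = 652 + (433/76 + 17*√213/76) = 49985/76 + 17*√213/76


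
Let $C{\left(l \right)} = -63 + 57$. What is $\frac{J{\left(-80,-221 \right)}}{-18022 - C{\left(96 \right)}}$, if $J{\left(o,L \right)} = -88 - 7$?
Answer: $\frac{95}{18016} \approx 0.0052731$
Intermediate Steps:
$C{\left(l \right)} = -6$
$J{\left(o,L \right)} = -95$
$\frac{J{\left(-80,-221 \right)}}{-18022 - C{\left(96 \right)}} = - \frac{95}{-18022 - -6} = - \frac{95}{-18022 + 6} = - \frac{95}{-18016} = \left(-95\right) \left(- \frac{1}{18016}\right) = \frac{95}{18016}$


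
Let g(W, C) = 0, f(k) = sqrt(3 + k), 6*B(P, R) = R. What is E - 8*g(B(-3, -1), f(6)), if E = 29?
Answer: 29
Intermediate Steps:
B(P, R) = R/6
E - 8*g(B(-3, -1), f(6)) = 29 - 8*0 = 29 + 0 = 29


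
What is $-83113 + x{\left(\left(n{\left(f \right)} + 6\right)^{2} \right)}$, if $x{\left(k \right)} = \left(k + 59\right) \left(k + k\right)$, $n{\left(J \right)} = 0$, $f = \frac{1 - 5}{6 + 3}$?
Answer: $-76273$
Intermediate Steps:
$f = - \frac{4}{9} \approx -0.44444$
$x{\left(k \right)} = 2 k \left(59 + k\right)$ ($x{\left(k \right)} = \left(59 + k\right) 2 k = 2 k \left(59 + k\right)$)
$-83113 + x{\left(\left(n{\left(f \right)} + 6\right)^{2} \right)} = -83113 + 2 \left(0 + 6\right)^{2} \left(59 + \left(0 + 6\right)^{2}\right) = -83113 + 2 \cdot 6^{2} \left(59 + 6^{2}\right) = -83113 + 2 \cdot 36 \left(59 + 36\right) = -83113 + 2 \cdot 36 \cdot 95 = -83113 + 6840 = -76273$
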